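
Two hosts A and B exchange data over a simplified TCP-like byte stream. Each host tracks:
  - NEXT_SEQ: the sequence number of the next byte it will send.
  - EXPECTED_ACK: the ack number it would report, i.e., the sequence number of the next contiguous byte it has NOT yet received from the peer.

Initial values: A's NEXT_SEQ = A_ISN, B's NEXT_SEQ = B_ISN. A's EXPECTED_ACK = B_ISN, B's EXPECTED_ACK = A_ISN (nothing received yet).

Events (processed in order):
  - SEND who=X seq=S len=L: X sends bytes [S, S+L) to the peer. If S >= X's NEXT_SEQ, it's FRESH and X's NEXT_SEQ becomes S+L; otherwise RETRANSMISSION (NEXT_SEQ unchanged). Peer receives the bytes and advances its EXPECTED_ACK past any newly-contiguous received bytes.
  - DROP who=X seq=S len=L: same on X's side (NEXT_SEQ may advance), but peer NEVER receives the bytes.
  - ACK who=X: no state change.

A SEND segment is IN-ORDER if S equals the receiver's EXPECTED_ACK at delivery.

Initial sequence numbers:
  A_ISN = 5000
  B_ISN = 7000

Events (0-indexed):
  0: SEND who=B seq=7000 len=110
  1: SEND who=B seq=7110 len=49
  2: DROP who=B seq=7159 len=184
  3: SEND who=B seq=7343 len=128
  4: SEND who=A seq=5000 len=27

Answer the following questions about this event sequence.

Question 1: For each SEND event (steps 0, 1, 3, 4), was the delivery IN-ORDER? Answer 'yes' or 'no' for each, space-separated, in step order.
Answer: yes yes no yes

Derivation:
Step 0: SEND seq=7000 -> in-order
Step 1: SEND seq=7110 -> in-order
Step 3: SEND seq=7343 -> out-of-order
Step 4: SEND seq=5000 -> in-order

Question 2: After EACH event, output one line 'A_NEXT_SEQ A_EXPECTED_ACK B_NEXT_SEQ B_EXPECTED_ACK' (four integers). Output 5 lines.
5000 7110 7110 5000
5000 7159 7159 5000
5000 7159 7343 5000
5000 7159 7471 5000
5027 7159 7471 5027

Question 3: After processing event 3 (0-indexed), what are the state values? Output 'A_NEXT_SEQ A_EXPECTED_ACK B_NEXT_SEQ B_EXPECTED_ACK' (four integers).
After event 0: A_seq=5000 A_ack=7110 B_seq=7110 B_ack=5000
After event 1: A_seq=5000 A_ack=7159 B_seq=7159 B_ack=5000
After event 2: A_seq=5000 A_ack=7159 B_seq=7343 B_ack=5000
After event 3: A_seq=5000 A_ack=7159 B_seq=7471 B_ack=5000

5000 7159 7471 5000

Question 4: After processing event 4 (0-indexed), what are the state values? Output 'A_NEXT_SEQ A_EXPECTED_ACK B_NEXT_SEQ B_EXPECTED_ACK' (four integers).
After event 0: A_seq=5000 A_ack=7110 B_seq=7110 B_ack=5000
After event 1: A_seq=5000 A_ack=7159 B_seq=7159 B_ack=5000
After event 2: A_seq=5000 A_ack=7159 B_seq=7343 B_ack=5000
After event 3: A_seq=5000 A_ack=7159 B_seq=7471 B_ack=5000
After event 4: A_seq=5027 A_ack=7159 B_seq=7471 B_ack=5027

5027 7159 7471 5027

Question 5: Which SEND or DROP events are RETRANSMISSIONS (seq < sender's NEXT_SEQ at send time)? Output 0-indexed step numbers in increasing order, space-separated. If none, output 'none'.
Answer: none

Derivation:
Step 0: SEND seq=7000 -> fresh
Step 1: SEND seq=7110 -> fresh
Step 2: DROP seq=7159 -> fresh
Step 3: SEND seq=7343 -> fresh
Step 4: SEND seq=5000 -> fresh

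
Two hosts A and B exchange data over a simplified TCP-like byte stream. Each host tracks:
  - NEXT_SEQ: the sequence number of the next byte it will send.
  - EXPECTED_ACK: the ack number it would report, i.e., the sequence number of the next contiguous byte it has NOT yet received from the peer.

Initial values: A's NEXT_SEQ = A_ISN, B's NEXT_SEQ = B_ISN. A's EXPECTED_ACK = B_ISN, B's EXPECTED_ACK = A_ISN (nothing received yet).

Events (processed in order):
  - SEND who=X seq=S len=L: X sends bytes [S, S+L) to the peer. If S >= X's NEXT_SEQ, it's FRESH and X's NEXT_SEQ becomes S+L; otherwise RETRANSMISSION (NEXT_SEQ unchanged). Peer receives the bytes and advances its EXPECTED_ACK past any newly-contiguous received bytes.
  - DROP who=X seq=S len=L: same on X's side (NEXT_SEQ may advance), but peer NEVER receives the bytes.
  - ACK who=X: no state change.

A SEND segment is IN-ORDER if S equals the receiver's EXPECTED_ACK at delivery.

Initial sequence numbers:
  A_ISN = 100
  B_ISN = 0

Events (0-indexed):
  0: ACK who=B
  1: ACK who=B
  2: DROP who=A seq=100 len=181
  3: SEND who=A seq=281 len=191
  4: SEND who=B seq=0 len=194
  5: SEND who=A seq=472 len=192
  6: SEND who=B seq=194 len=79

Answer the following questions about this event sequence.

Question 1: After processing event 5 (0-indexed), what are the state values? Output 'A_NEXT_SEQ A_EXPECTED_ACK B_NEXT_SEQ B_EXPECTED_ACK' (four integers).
After event 0: A_seq=100 A_ack=0 B_seq=0 B_ack=100
After event 1: A_seq=100 A_ack=0 B_seq=0 B_ack=100
After event 2: A_seq=281 A_ack=0 B_seq=0 B_ack=100
After event 3: A_seq=472 A_ack=0 B_seq=0 B_ack=100
After event 4: A_seq=472 A_ack=194 B_seq=194 B_ack=100
After event 5: A_seq=664 A_ack=194 B_seq=194 B_ack=100

664 194 194 100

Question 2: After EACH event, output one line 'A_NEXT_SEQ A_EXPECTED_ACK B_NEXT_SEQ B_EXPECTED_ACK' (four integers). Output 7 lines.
100 0 0 100
100 0 0 100
281 0 0 100
472 0 0 100
472 194 194 100
664 194 194 100
664 273 273 100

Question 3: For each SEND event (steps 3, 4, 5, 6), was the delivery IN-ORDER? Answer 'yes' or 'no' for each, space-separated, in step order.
Answer: no yes no yes

Derivation:
Step 3: SEND seq=281 -> out-of-order
Step 4: SEND seq=0 -> in-order
Step 5: SEND seq=472 -> out-of-order
Step 6: SEND seq=194 -> in-order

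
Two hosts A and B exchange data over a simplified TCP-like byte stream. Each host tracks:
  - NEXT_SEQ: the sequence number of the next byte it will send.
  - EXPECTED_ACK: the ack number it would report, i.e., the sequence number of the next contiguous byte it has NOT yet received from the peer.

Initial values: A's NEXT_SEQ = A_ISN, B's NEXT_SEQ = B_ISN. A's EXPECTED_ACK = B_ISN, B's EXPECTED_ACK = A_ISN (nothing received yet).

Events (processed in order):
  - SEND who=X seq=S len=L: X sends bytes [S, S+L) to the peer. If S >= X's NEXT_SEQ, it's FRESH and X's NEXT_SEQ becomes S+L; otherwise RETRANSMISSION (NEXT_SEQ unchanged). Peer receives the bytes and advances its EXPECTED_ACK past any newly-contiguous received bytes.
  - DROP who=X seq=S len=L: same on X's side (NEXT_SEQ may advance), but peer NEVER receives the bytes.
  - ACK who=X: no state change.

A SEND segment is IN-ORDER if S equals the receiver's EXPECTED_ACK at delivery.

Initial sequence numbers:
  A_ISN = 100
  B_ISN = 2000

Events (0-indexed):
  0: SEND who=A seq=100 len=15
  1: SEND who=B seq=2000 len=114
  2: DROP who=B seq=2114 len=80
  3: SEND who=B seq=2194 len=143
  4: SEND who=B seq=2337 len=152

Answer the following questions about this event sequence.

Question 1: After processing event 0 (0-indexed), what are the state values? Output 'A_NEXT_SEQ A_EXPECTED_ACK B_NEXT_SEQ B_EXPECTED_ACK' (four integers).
After event 0: A_seq=115 A_ack=2000 B_seq=2000 B_ack=115

115 2000 2000 115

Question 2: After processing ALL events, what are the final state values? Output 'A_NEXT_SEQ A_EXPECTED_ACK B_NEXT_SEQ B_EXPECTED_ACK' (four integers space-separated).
After event 0: A_seq=115 A_ack=2000 B_seq=2000 B_ack=115
After event 1: A_seq=115 A_ack=2114 B_seq=2114 B_ack=115
After event 2: A_seq=115 A_ack=2114 B_seq=2194 B_ack=115
After event 3: A_seq=115 A_ack=2114 B_seq=2337 B_ack=115
After event 4: A_seq=115 A_ack=2114 B_seq=2489 B_ack=115

Answer: 115 2114 2489 115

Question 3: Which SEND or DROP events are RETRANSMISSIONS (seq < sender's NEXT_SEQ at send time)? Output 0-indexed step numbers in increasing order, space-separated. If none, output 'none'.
Step 0: SEND seq=100 -> fresh
Step 1: SEND seq=2000 -> fresh
Step 2: DROP seq=2114 -> fresh
Step 3: SEND seq=2194 -> fresh
Step 4: SEND seq=2337 -> fresh

Answer: none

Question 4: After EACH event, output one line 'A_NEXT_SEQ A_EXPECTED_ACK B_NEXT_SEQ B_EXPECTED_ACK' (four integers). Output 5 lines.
115 2000 2000 115
115 2114 2114 115
115 2114 2194 115
115 2114 2337 115
115 2114 2489 115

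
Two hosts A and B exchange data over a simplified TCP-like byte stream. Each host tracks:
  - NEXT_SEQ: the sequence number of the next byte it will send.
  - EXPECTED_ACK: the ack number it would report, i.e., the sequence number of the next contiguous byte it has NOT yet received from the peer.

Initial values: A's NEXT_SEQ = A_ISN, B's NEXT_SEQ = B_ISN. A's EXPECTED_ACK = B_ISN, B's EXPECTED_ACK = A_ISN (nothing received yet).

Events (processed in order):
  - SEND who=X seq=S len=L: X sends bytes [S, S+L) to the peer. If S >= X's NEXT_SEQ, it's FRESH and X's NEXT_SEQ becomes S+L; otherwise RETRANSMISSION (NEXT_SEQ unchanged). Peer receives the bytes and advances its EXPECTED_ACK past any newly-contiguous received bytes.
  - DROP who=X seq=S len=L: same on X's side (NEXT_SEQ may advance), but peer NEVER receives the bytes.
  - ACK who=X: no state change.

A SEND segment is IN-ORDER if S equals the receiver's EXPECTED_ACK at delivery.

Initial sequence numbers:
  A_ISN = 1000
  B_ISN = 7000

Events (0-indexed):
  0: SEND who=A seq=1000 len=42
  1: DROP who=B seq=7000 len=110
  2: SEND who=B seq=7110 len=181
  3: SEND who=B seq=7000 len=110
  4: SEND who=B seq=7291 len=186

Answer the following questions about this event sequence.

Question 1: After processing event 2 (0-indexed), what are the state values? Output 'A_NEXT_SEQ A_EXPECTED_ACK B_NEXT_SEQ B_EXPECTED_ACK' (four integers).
After event 0: A_seq=1042 A_ack=7000 B_seq=7000 B_ack=1042
After event 1: A_seq=1042 A_ack=7000 B_seq=7110 B_ack=1042
After event 2: A_seq=1042 A_ack=7000 B_seq=7291 B_ack=1042

1042 7000 7291 1042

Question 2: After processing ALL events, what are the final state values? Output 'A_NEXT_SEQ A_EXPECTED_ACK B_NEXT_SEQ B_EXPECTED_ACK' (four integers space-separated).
Answer: 1042 7477 7477 1042

Derivation:
After event 0: A_seq=1042 A_ack=7000 B_seq=7000 B_ack=1042
After event 1: A_seq=1042 A_ack=7000 B_seq=7110 B_ack=1042
After event 2: A_seq=1042 A_ack=7000 B_seq=7291 B_ack=1042
After event 3: A_seq=1042 A_ack=7291 B_seq=7291 B_ack=1042
After event 4: A_seq=1042 A_ack=7477 B_seq=7477 B_ack=1042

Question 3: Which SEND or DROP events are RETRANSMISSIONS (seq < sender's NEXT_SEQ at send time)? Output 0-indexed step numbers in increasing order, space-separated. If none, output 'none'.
Step 0: SEND seq=1000 -> fresh
Step 1: DROP seq=7000 -> fresh
Step 2: SEND seq=7110 -> fresh
Step 3: SEND seq=7000 -> retransmit
Step 4: SEND seq=7291 -> fresh

Answer: 3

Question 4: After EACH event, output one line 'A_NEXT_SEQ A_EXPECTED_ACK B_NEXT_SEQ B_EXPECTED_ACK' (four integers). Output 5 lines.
1042 7000 7000 1042
1042 7000 7110 1042
1042 7000 7291 1042
1042 7291 7291 1042
1042 7477 7477 1042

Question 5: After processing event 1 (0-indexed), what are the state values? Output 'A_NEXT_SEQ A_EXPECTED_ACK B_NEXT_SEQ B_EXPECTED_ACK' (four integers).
After event 0: A_seq=1042 A_ack=7000 B_seq=7000 B_ack=1042
After event 1: A_seq=1042 A_ack=7000 B_seq=7110 B_ack=1042

1042 7000 7110 1042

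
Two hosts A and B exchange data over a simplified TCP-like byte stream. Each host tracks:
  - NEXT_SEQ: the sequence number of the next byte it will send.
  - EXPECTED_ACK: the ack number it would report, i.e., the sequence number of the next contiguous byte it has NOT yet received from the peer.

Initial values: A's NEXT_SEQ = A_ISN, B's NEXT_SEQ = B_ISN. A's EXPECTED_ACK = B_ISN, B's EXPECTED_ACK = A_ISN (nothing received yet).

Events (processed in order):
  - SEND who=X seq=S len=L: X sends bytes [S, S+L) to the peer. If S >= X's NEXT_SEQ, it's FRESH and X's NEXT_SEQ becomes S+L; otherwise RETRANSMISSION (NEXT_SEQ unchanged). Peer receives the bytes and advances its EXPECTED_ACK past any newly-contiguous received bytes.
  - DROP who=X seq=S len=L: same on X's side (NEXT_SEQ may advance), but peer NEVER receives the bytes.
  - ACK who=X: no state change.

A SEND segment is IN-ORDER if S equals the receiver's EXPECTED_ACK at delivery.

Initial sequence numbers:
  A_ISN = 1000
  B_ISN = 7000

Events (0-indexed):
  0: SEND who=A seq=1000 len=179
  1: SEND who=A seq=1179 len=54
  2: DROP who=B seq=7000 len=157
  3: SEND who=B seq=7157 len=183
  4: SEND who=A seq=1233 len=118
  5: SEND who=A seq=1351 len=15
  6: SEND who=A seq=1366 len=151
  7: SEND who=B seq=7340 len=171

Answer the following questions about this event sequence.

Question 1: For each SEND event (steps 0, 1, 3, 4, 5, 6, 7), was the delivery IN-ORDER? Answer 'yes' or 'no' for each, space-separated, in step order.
Answer: yes yes no yes yes yes no

Derivation:
Step 0: SEND seq=1000 -> in-order
Step 1: SEND seq=1179 -> in-order
Step 3: SEND seq=7157 -> out-of-order
Step 4: SEND seq=1233 -> in-order
Step 5: SEND seq=1351 -> in-order
Step 6: SEND seq=1366 -> in-order
Step 7: SEND seq=7340 -> out-of-order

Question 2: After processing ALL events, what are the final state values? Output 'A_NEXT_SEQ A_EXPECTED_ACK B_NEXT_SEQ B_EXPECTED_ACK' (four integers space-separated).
After event 0: A_seq=1179 A_ack=7000 B_seq=7000 B_ack=1179
After event 1: A_seq=1233 A_ack=7000 B_seq=7000 B_ack=1233
After event 2: A_seq=1233 A_ack=7000 B_seq=7157 B_ack=1233
After event 3: A_seq=1233 A_ack=7000 B_seq=7340 B_ack=1233
After event 4: A_seq=1351 A_ack=7000 B_seq=7340 B_ack=1351
After event 5: A_seq=1366 A_ack=7000 B_seq=7340 B_ack=1366
After event 6: A_seq=1517 A_ack=7000 B_seq=7340 B_ack=1517
After event 7: A_seq=1517 A_ack=7000 B_seq=7511 B_ack=1517

Answer: 1517 7000 7511 1517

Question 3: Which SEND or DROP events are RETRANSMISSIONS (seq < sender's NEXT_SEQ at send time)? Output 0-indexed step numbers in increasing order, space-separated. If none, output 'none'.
Step 0: SEND seq=1000 -> fresh
Step 1: SEND seq=1179 -> fresh
Step 2: DROP seq=7000 -> fresh
Step 3: SEND seq=7157 -> fresh
Step 4: SEND seq=1233 -> fresh
Step 5: SEND seq=1351 -> fresh
Step 6: SEND seq=1366 -> fresh
Step 7: SEND seq=7340 -> fresh

Answer: none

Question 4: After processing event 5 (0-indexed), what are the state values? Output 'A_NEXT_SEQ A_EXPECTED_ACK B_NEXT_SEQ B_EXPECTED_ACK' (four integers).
After event 0: A_seq=1179 A_ack=7000 B_seq=7000 B_ack=1179
After event 1: A_seq=1233 A_ack=7000 B_seq=7000 B_ack=1233
After event 2: A_seq=1233 A_ack=7000 B_seq=7157 B_ack=1233
After event 3: A_seq=1233 A_ack=7000 B_seq=7340 B_ack=1233
After event 4: A_seq=1351 A_ack=7000 B_seq=7340 B_ack=1351
After event 5: A_seq=1366 A_ack=7000 B_seq=7340 B_ack=1366

1366 7000 7340 1366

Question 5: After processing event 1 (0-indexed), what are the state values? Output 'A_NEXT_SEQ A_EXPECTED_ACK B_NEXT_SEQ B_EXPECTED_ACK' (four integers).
After event 0: A_seq=1179 A_ack=7000 B_seq=7000 B_ack=1179
After event 1: A_seq=1233 A_ack=7000 B_seq=7000 B_ack=1233

1233 7000 7000 1233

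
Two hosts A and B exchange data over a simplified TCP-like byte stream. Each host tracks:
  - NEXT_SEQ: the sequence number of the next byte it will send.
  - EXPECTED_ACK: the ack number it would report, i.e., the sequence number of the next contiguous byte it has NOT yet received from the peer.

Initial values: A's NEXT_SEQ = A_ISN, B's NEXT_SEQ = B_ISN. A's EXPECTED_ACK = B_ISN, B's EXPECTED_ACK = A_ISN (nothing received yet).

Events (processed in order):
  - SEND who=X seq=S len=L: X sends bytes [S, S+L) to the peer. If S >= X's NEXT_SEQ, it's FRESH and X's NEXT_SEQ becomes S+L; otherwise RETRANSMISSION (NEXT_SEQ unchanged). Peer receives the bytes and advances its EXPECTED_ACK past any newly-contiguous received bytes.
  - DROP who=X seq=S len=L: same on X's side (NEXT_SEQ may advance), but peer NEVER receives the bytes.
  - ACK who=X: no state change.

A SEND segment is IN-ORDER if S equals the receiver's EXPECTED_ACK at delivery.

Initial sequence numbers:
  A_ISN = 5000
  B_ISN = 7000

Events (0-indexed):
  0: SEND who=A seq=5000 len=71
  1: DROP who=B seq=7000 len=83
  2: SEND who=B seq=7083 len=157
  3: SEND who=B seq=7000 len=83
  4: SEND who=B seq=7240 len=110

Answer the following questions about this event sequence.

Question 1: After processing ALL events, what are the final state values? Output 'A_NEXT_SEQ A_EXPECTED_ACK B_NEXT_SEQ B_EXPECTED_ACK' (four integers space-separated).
Answer: 5071 7350 7350 5071

Derivation:
After event 0: A_seq=5071 A_ack=7000 B_seq=7000 B_ack=5071
After event 1: A_seq=5071 A_ack=7000 B_seq=7083 B_ack=5071
After event 2: A_seq=5071 A_ack=7000 B_seq=7240 B_ack=5071
After event 3: A_seq=5071 A_ack=7240 B_seq=7240 B_ack=5071
After event 4: A_seq=5071 A_ack=7350 B_seq=7350 B_ack=5071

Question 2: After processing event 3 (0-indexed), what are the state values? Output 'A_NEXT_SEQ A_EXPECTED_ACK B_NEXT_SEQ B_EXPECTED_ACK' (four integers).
After event 0: A_seq=5071 A_ack=7000 B_seq=7000 B_ack=5071
After event 1: A_seq=5071 A_ack=7000 B_seq=7083 B_ack=5071
After event 2: A_seq=5071 A_ack=7000 B_seq=7240 B_ack=5071
After event 3: A_seq=5071 A_ack=7240 B_seq=7240 B_ack=5071

5071 7240 7240 5071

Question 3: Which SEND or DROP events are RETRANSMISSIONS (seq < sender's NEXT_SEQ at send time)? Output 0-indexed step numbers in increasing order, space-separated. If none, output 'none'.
Step 0: SEND seq=5000 -> fresh
Step 1: DROP seq=7000 -> fresh
Step 2: SEND seq=7083 -> fresh
Step 3: SEND seq=7000 -> retransmit
Step 4: SEND seq=7240 -> fresh

Answer: 3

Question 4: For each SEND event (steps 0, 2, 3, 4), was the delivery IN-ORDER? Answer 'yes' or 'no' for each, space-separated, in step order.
Step 0: SEND seq=5000 -> in-order
Step 2: SEND seq=7083 -> out-of-order
Step 3: SEND seq=7000 -> in-order
Step 4: SEND seq=7240 -> in-order

Answer: yes no yes yes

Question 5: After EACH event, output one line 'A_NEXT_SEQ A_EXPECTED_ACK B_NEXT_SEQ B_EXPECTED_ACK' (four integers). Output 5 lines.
5071 7000 7000 5071
5071 7000 7083 5071
5071 7000 7240 5071
5071 7240 7240 5071
5071 7350 7350 5071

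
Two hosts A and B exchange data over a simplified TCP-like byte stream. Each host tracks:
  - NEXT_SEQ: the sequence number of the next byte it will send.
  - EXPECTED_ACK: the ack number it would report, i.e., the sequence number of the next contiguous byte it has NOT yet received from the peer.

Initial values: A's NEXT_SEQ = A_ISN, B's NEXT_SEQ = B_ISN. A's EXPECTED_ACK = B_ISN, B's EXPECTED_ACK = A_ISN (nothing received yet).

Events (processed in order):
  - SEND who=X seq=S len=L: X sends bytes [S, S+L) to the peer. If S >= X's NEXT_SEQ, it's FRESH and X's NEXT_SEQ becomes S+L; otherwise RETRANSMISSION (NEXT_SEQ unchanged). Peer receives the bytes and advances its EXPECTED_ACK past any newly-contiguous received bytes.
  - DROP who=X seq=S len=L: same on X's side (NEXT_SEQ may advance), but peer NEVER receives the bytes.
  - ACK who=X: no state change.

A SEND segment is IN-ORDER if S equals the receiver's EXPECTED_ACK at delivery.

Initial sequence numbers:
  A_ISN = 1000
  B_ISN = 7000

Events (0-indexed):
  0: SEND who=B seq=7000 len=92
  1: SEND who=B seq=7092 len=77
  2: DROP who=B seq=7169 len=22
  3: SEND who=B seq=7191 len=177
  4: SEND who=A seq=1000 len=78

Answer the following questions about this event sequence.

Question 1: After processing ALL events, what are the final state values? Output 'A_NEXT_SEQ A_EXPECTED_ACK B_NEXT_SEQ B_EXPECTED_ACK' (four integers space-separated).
Answer: 1078 7169 7368 1078

Derivation:
After event 0: A_seq=1000 A_ack=7092 B_seq=7092 B_ack=1000
After event 1: A_seq=1000 A_ack=7169 B_seq=7169 B_ack=1000
After event 2: A_seq=1000 A_ack=7169 B_seq=7191 B_ack=1000
After event 3: A_seq=1000 A_ack=7169 B_seq=7368 B_ack=1000
After event 4: A_seq=1078 A_ack=7169 B_seq=7368 B_ack=1078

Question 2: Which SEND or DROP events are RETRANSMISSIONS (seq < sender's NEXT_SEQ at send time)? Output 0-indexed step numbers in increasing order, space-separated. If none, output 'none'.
Answer: none

Derivation:
Step 0: SEND seq=7000 -> fresh
Step 1: SEND seq=7092 -> fresh
Step 2: DROP seq=7169 -> fresh
Step 3: SEND seq=7191 -> fresh
Step 4: SEND seq=1000 -> fresh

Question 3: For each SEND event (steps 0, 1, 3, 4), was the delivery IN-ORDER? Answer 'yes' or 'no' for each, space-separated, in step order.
Step 0: SEND seq=7000 -> in-order
Step 1: SEND seq=7092 -> in-order
Step 3: SEND seq=7191 -> out-of-order
Step 4: SEND seq=1000 -> in-order

Answer: yes yes no yes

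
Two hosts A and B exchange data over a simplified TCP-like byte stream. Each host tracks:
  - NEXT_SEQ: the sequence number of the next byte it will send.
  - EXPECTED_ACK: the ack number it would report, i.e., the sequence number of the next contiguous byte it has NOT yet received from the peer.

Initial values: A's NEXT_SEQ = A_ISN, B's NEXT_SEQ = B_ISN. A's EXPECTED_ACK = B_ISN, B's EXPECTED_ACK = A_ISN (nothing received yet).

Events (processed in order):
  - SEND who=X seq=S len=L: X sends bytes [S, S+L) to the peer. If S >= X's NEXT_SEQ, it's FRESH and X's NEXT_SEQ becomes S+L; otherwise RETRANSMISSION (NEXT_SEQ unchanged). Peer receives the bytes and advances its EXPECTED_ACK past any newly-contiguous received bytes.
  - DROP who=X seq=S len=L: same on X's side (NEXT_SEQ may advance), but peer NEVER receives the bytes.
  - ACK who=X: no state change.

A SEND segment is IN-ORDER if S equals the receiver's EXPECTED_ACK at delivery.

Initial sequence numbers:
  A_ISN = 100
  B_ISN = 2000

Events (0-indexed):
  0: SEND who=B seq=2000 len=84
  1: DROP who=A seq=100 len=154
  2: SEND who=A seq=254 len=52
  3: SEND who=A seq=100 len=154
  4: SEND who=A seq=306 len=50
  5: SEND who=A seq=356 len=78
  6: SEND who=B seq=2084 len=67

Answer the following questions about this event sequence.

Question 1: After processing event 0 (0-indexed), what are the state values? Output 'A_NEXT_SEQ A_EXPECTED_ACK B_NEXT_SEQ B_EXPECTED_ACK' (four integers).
After event 0: A_seq=100 A_ack=2084 B_seq=2084 B_ack=100

100 2084 2084 100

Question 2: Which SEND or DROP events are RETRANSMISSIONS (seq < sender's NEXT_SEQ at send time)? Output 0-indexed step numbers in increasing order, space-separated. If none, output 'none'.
Answer: 3

Derivation:
Step 0: SEND seq=2000 -> fresh
Step 1: DROP seq=100 -> fresh
Step 2: SEND seq=254 -> fresh
Step 3: SEND seq=100 -> retransmit
Step 4: SEND seq=306 -> fresh
Step 5: SEND seq=356 -> fresh
Step 6: SEND seq=2084 -> fresh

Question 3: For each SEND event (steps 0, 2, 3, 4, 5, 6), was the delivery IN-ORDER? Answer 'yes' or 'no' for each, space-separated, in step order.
Answer: yes no yes yes yes yes

Derivation:
Step 0: SEND seq=2000 -> in-order
Step 2: SEND seq=254 -> out-of-order
Step 3: SEND seq=100 -> in-order
Step 4: SEND seq=306 -> in-order
Step 5: SEND seq=356 -> in-order
Step 6: SEND seq=2084 -> in-order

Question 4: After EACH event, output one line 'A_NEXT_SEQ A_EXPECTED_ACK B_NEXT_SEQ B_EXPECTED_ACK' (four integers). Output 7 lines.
100 2084 2084 100
254 2084 2084 100
306 2084 2084 100
306 2084 2084 306
356 2084 2084 356
434 2084 2084 434
434 2151 2151 434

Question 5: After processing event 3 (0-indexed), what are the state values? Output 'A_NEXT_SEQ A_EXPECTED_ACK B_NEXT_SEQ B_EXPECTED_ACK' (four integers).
After event 0: A_seq=100 A_ack=2084 B_seq=2084 B_ack=100
After event 1: A_seq=254 A_ack=2084 B_seq=2084 B_ack=100
After event 2: A_seq=306 A_ack=2084 B_seq=2084 B_ack=100
After event 3: A_seq=306 A_ack=2084 B_seq=2084 B_ack=306

306 2084 2084 306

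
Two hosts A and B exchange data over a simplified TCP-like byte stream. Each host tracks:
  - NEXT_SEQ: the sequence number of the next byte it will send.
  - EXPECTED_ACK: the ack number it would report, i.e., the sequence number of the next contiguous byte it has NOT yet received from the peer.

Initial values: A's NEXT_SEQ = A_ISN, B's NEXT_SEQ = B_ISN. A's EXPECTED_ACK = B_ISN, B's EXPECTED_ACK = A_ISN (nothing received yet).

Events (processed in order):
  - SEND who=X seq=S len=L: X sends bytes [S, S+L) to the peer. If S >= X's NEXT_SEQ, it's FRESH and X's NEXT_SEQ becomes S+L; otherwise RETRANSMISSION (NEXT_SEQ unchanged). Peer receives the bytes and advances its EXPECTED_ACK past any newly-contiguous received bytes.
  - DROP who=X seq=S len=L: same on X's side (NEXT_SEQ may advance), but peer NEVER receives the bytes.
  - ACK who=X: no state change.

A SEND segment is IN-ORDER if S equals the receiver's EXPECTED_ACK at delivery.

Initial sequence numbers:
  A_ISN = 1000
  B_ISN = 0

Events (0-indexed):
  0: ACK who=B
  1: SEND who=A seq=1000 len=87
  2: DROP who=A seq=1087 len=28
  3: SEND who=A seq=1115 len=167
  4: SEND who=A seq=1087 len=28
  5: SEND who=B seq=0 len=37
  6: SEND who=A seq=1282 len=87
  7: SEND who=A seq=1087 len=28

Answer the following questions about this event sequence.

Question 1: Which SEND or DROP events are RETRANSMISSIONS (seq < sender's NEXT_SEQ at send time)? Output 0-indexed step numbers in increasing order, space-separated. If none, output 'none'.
Answer: 4 7

Derivation:
Step 1: SEND seq=1000 -> fresh
Step 2: DROP seq=1087 -> fresh
Step 3: SEND seq=1115 -> fresh
Step 4: SEND seq=1087 -> retransmit
Step 5: SEND seq=0 -> fresh
Step 6: SEND seq=1282 -> fresh
Step 7: SEND seq=1087 -> retransmit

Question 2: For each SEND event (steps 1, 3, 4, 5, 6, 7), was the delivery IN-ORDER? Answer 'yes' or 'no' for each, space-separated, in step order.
Step 1: SEND seq=1000 -> in-order
Step 3: SEND seq=1115 -> out-of-order
Step 4: SEND seq=1087 -> in-order
Step 5: SEND seq=0 -> in-order
Step 6: SEND seq=1282 -> in-order
Step 7: SEND seq=1087 -> out-of-order

Answer: yes no yes yes yes no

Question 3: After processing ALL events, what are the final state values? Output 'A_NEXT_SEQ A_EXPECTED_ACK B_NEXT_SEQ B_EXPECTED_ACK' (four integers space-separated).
Answer: 1369 37 37 1369

Derivation:
After event 0: A_seq=1000 A_ack=0 B_seq=0 B_ack=1000
After event 1: A_seq=1087 A_ack=0 B_seq=0 B_ack=1087
After event 2: A_seq=1115 A_ack=0 B_seq=0 B_ack=1087
After event 3: A_seq=1282 A_ack=0 B_seq=0 B_ack=1087
After event 4: A_seq=1282 A_ack=0 B_seq=0 B_ack=1282
After event 5: A_seq=1282 A_ack=37 B_seq=37 B_ack=1282
After event 6: A_seq=1369 A_ack=37 B_seq=37 B_ack=1369
After event 7: A_seq=1369 A_ack=37 B_seq=37 B_ack=1369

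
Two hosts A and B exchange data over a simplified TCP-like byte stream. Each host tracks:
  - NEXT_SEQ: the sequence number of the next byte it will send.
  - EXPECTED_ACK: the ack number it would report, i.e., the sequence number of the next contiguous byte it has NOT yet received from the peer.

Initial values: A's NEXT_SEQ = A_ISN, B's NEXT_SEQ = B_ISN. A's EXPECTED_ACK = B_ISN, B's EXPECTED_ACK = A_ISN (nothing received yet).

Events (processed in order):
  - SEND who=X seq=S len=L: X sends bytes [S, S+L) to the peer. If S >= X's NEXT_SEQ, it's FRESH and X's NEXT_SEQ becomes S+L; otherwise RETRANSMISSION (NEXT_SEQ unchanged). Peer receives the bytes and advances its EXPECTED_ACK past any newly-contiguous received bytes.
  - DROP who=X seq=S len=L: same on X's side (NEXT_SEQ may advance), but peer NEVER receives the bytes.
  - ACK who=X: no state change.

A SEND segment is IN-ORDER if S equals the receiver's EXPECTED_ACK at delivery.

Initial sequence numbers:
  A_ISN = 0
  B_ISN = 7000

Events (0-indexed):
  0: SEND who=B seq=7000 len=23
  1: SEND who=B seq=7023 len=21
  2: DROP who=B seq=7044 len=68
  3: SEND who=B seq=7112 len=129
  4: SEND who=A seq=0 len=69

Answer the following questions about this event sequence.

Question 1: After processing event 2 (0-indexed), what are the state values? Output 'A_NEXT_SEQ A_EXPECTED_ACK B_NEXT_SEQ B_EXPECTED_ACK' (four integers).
After event 0: A_seq=0 A_ack=7023 B_seq=7023 B_ack=0
After event 1: A_seq=0 A_ack=7044 B_seq=7044 B_ack=0
After event 2: A_seq=0 A_ack=7044 B_seq=7112 B_ack=0

0 7044 7112 0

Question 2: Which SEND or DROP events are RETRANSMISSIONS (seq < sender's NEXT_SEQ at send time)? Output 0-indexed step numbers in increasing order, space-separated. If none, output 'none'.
Answer: none

Derivation:
Step 0: SEND seq=7000 -> fresh
Step 1: SEND seq=7023 -> fresh
Step 2: DROP seq=7044 -> fresh
Step 3: SEND seq=7112 -> fresh
Step 4: SEND seq=0 -> fresh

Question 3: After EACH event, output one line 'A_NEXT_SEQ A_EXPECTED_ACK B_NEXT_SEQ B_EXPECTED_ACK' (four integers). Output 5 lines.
0 7023 7023 0
0 7044 7044 0
0 7044 7112 0
0 7044 7241 0
69 7044 7241 69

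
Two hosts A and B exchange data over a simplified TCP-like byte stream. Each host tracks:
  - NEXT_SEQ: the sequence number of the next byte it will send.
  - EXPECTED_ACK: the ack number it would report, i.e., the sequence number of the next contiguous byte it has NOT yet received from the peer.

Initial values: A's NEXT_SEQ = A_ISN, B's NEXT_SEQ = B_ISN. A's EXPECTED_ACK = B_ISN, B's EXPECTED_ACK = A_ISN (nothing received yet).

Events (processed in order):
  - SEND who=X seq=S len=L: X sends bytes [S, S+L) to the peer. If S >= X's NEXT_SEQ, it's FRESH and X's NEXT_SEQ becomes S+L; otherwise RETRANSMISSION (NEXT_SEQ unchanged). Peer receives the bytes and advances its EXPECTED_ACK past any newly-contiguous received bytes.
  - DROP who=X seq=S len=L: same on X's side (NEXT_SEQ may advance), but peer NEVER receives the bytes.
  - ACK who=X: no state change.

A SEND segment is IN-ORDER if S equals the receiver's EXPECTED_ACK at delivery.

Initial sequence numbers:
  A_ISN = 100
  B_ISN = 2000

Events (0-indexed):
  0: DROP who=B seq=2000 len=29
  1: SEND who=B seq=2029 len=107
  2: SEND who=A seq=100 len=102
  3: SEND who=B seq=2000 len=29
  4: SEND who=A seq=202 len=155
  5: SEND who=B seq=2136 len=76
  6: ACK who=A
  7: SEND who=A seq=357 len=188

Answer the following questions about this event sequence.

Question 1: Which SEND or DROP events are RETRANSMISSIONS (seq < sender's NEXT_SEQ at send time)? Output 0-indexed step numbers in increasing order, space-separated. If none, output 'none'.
Step 0: DROP seq=2000 -> fresh
Step 1: SEND seq=2029 -> fresh
Step 2: SEND seq=100 -> fresh
Step 3: SEND seq=2000 -> retransmit
Step 4: SEND seq=202 -> fresh
Step 5: SEND seq=2136 -> fresh
Step 7: SEND seq=357 -> fresh

Answer: 3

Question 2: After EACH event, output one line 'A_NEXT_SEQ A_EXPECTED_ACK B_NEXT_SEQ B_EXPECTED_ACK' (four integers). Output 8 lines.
100 2000 2029 100
100 2000 2136 100
202 2000 2136 202
202 2136 2136 202
357 2136 2136 357
357 2212 2212 357
357 2212 2212 357
545 2212 2212 545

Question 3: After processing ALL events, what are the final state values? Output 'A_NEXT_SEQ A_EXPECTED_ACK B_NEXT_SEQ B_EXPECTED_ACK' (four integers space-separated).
Answer: 545 2212 2212 545

Derivation:
After event 0: A_seq=100 A_ack=2000 B_seq=2029 B_ack=100
After event 1: A_seq=100 A_ack=2000 B_seq=2136 B_ack=100
After event 2: A_seq=202 A_ack=2000 B_seq=2136 B_ack=202
After event 3: A_seq=202 A_ack=2136 B_seq=2136 B_ack=202
After event 4: A_seq=357 A_ack=2136 B_seq=2136 B_ack=357
After event 5: A_seq=357 A_ack=2212 B_seq=2212 B_ack=357
After event 6: A_seq=357 A_ack=2212 B_seq=2212 B_ack=357
After event 7: A_seq=545 A_ack=2212 B_seq=2212 B_ack=545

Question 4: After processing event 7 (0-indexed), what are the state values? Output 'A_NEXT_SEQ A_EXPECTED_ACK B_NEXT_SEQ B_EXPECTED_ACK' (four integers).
After event 0: A_seq=100 A_ack=2000 B_seq=2029 B_ack=100
After event 1: A_seq=100 A_ack=2000 B_seq=2136 B_ack=100
After event 2: A_seq=202 A_ack=2000 B_seq=2136 B_ack=202
After event 3: A_seq=202 A_ack=2136 B_seq=2136 B_ack=202
After event 4: A_seq=357 A_ack=2136 B_seq=2136 B_ack=357
After event 5: A_seq=357 A_ack=2212 B_seq=2212 B_ack=357
After event 6: A_seq=357 A_ack=2212 B_seq=2212 B_ack=357
After event 7: A_seq=545 A_ack=2212 B_seq=2212 B_ack=545

545 2212 2212 545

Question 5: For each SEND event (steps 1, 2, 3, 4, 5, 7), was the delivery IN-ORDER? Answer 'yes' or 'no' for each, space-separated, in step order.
Answer: no yes yes yes yes yes

Derivation:
Step 1: SEND seq=2029 -> out-of-order
Step 2: SEND seq=100 -> in-order
Step 3: SEND seq=2000 -> in-order
Step 4: SEND seq=202 -> in-order
Step 5: SEND seq=2136 -> in-order
Step 7: SEND seq=357 -> in-order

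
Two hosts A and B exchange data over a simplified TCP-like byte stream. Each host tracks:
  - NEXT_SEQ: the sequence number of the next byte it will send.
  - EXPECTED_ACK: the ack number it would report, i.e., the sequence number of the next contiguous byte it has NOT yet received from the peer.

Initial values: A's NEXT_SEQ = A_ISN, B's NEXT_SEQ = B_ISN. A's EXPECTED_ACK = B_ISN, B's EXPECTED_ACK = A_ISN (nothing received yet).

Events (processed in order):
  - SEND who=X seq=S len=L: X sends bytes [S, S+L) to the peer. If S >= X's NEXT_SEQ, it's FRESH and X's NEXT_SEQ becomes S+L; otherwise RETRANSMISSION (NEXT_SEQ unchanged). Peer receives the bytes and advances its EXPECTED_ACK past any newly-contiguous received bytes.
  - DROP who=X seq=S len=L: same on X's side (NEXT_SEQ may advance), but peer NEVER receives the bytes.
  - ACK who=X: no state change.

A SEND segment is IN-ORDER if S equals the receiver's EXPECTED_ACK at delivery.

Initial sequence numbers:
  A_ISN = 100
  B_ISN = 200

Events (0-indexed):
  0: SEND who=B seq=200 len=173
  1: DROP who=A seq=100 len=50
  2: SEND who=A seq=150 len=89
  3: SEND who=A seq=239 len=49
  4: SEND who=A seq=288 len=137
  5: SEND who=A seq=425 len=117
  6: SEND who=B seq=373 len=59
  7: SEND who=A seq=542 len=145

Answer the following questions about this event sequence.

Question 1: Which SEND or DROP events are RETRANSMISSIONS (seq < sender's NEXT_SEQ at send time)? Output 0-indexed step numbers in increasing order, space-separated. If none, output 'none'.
Answer: none

Derivation:
Step 0: SEND seq=200 -> fresh
Step 1: DROP seq=100 -> fresh
Step 2: SEND seq=150 -> fresh
Step 3: SEND seq=239 -> fresh
Step 4: SEND seq=288 -> fresh
Step 5: SEND seq=425 -> fresh
Step 6: SEND seq=373 -> fresh
Step 7: SEND seq=542 -> fresh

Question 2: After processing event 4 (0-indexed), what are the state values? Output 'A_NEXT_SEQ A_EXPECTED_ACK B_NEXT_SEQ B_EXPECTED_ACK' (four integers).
After event 0: A_seq=100 A_ack=373 B_seq=373 B_ack=100
After event 1: A_seq=150 A_ack=373 B_seq=373 B_ack=100
After event 2: A_seq=239 A_ack=373 B_seq=373 B_ack=100
After event 3: A_seq=288 A_ack=373 B_seq=373 B_ack=100
After event 4: A_seq=425 A_ack=373 B_seq=373 B_ack=100

425 373 373 100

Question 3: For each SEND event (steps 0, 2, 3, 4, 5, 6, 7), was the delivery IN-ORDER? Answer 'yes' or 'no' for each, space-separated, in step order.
Answer: yes no no no no yes no

Derivation:
Step 0: SEND seq=200 -> in-order
Step 2: SEND seq=150 -> out-of-order
Step 3: SEND seq=239 -> out-of-order
Step 4: SEND seq=288 -> out-of-order
Step 5: SEND seq=425 -> out-of-order
Step 6: SEND seq=373 -> in-order
Step 7: SEND seq=542 -> out-of-order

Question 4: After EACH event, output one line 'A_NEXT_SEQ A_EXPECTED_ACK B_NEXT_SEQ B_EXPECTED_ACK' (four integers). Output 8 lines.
100 373 373 100
150 373 373 100
239 373 373 100
288 373 373 100
425 373 373 100
542 373 373 100
542 432 432 100
687 432 432 100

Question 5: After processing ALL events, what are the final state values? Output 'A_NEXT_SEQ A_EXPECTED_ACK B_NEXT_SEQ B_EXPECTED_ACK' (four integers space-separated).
After event 0: A_seq=100 A_ack=373 B_seq=373 B_ack=100
After event 1: A_seq=150 A_ack=373 B_seq=373 B_ack=100
After event 2: A_seq=239 A_ack=373 B_seq=373 B_ack=100
After event 3: A_seq=288 A_ack=373 B_seq=373 B_ack=100
After event 4: A_seq=425 A_ack=373 B_seq=373 B_ack=100
After event 5: A_seq=542 A_ack=373 B_seq=373 B_ack=100
After event 6: A_seq=542 A_ack=432 B_seq=432 B_ack=100
After event 7: A_seq=687 A_ack=432 B_seq=432 B_ack=100

Answer: 687 432 432 100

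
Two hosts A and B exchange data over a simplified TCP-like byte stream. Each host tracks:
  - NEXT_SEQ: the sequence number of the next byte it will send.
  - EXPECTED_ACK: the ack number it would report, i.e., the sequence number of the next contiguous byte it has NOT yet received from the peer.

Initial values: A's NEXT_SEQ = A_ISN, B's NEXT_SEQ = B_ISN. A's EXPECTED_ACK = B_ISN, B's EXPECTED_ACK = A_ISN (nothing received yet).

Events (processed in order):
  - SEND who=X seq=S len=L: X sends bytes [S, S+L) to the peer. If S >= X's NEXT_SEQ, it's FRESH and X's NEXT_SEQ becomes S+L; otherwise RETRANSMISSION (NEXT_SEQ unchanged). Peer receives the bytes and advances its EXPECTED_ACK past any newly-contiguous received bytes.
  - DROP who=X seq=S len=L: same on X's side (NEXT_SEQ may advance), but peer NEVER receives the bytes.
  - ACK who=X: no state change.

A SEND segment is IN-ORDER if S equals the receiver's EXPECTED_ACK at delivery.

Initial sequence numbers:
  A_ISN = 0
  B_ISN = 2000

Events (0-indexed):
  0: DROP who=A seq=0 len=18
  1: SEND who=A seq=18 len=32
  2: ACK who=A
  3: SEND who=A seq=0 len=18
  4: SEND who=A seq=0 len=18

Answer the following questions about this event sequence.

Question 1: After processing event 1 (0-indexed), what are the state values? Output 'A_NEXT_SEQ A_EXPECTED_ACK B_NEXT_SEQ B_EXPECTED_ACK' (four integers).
After event 0: A_seq=18 A_ack=2000 B_seq=2000 B_ack=0
After event 1: A_seq=50 A_ack=2000 B_seq=2000 B_ack=0

50 2000 2000 0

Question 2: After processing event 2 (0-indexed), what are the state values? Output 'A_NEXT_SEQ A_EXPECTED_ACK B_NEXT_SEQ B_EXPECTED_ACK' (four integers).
After event 0: A_seq=18 A_ack=2000 B_seq=2000 B_ack=0
After event 1: A_seq=50 A_ack=2000 B_seq=2000 B_ack=0
After event 2: A_seq=50 A_ack=2000 B_seq=2000 B_ack=0

50 2000 2000 0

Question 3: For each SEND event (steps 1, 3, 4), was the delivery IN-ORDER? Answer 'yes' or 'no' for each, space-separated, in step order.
Step 1: SEND seq=18 -> out-of-order
Step 3: SEND seq=0 -> in-order
Step 4: SEND seq=0 -> out-of-order

Answer: no yes no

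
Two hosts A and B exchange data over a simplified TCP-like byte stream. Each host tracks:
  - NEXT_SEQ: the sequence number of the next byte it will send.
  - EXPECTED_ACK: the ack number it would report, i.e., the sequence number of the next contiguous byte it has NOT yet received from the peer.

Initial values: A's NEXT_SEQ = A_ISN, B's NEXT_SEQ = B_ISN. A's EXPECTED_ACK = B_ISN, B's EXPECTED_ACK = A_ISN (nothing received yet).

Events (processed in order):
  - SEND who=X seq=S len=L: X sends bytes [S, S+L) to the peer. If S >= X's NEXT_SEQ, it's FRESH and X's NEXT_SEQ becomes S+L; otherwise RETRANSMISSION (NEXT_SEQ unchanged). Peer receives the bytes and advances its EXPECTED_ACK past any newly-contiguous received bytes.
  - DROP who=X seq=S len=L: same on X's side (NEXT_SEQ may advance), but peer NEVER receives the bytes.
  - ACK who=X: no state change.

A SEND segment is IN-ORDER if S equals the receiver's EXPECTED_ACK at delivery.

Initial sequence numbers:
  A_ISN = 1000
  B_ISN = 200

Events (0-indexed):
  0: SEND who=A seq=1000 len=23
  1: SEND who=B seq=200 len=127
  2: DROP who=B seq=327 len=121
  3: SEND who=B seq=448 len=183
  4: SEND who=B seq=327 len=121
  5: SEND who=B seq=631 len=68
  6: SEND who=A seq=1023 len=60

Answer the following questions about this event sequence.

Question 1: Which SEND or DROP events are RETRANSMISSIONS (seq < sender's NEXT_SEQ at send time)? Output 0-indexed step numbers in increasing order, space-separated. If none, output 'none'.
Answer: 4

Derivation:
Step 0: SEND seq=1000 -> fresh
Step 1: SEND seq=200 -> fresh
Step 2: DROP seq=327 -> fresh
Step 3: SEND seq=448 -> fresh
Step 4: SEND seq=327 -> retransmit
Step 5: SEND seq=631 -> fresh
Step 6: SEND seq=1023 -> fresh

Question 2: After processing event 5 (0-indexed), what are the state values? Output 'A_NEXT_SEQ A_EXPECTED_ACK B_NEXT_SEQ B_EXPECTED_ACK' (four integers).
After event 0: A_seq=1023 A_ack=200 B_seq=200 B_ack=1023
After event 1: A_seq=1023 A_ack=327 B_seq=327 B_ack=1023
After event 2: A_seq=1023 A_ack=327 B_seq=448 B_ack=1023
After event 3: A_seq=1023 A_ack=327 B_seq=631 B_ack=1023
After event 4: A_seq=1023 A_ack=631 B_seq=631 B_ack=1023
After event 5: A_seq=1023 A_ack=699 B_seq=699 B_ack=1023

1023 699 699 1023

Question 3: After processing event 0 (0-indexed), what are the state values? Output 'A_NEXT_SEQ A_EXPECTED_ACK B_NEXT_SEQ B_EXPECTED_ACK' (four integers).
After event 0: A_seq=1023 A_ack=200 B_seq=200 B_ack=1023

1023 200 200 1023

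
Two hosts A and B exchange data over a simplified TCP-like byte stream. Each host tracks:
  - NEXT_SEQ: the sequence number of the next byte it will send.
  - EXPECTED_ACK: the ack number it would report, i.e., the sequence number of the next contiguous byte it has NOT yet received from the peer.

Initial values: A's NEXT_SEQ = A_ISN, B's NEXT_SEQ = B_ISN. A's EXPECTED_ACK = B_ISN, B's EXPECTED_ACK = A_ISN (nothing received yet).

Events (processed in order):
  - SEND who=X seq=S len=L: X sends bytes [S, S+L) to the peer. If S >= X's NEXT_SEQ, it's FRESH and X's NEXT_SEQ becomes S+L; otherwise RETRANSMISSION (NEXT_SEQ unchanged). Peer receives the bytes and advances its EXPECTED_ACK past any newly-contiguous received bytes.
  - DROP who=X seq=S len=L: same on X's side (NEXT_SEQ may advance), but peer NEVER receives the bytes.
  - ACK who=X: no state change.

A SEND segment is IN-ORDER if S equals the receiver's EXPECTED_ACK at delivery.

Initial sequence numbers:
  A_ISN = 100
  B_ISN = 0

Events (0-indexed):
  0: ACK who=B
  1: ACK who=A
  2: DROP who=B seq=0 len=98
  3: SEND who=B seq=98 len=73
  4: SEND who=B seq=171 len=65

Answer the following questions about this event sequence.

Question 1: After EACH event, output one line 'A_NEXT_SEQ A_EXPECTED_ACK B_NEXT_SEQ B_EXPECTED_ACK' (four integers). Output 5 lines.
100 0 0 100
100 0 0 100
100 0 98 100
100 0 171 100
100 0 236 100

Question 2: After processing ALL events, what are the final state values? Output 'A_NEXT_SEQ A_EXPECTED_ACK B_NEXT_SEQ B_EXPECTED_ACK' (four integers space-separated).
After event 0: A_seq=100 A_ack=0 B_seq=0 B_ack=100
After event 1: A_seq=100 A_ack=0 B_seq=0 B_ack=100
After event 2: A_seq=100 A_ack=0 B_seq=98 B_ack=100
After event 3: A_seq=100 A_ack=0 B_seq=171 B_ack=100
After event 4: A_seq=100 A_ack=0 B_seq=236 B_ack=100

Answer: 100 0 236 100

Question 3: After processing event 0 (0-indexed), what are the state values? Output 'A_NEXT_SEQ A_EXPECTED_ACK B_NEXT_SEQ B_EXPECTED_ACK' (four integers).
After event 0: A_seq=100 A_ack=0 B_seq=0 B_ack=100

100 0 0 100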